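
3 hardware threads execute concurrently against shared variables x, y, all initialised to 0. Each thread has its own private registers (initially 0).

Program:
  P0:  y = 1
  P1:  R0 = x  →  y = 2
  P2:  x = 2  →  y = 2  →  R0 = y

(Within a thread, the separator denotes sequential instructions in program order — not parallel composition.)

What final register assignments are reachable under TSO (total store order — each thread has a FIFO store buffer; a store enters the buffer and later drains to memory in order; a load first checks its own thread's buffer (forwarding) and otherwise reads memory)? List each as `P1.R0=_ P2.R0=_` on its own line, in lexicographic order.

outcome vector order: (P1.R0,P2.R0)
|TSO outcomes| = 4

P1.R0=0 P2.R0=1
P1.R0=0 P2.R0=2
P1.R0=2 P2.R0=1
P1.R0=2 P2.R0=2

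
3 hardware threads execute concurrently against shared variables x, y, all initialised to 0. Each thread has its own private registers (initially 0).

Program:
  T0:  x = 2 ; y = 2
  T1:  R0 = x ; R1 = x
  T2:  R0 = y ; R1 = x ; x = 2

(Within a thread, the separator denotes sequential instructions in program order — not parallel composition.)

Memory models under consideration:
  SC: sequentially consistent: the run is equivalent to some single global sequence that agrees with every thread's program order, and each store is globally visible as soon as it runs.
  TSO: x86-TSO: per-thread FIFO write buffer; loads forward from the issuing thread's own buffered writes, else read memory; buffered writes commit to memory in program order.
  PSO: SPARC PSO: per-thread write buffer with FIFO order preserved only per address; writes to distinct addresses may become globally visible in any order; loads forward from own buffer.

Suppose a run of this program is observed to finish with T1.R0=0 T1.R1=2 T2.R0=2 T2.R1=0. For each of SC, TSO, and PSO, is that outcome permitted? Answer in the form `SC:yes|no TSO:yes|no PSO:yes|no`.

SC:no TSO:no PSO:yes

outcome vector order: (T1.R0,T1.R1,T2.R0,T2.R1)
under SC → <0 0 0 0>, <0 0 0 2>, <0 0 2 2>, <0 2 0 0>, <0 2 0 2>, <0 2 2 2>, <2 2 0 0>, <2 2 0 2>, <2 2 2 2>
under TSO → <0 0 0 0>, <0 0 0 2>, <0 0 2 2>, <0 2 0 0>, <0 2 0 2>, <0 2 2 2>, <2 2 0 0>, <2 2 0 2>, <2 2 2 2>
under PSO → <0 0 0 0>, <0 0 0 2>, <0 0 2 0>, <0 0 2 2>, <0 2 0 0>, <0 2 0 2>, <0 2 2 0>, <0 2 2 2>, <2 2 0 0>, <2 2 0 2>, <2 2 2 0>, <2 2 2 2>
target <0 2 2 0> ∈ {PSO}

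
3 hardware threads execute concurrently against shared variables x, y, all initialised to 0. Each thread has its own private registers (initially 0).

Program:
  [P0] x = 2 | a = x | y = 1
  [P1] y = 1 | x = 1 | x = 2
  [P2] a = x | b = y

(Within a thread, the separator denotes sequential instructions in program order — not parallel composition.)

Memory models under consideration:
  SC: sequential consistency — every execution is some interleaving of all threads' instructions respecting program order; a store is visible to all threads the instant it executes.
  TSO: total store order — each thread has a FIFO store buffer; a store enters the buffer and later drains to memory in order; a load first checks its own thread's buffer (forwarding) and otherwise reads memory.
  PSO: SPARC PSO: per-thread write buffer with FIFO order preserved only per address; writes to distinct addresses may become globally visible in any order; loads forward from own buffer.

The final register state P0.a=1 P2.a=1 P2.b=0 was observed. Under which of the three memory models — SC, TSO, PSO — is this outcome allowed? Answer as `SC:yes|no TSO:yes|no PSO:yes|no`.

outcome vector order: (P0.a,P2.a,P2.b)
SC: 10 outcomes — {<1 0 0> <1 0 1> <1 1 1> <1 2 0> <1 2 1> <2 0 0> <2 0 1> <2 1 1> <2 2 0> <2 2 1>}
TSO: 10 outcomes — {<1 0 0> <1 0 1> <1 1 1> <1 2 0> <1 2 1> <2 0 0> <2 0 1> <2 1 1> <2 2 0> <2 2 1>}
PSO: 12 outcomes — {<1 0 0> <1 0 1> <1 1 0> <1 1 1> <1 2 0> <1 2 1> <2 0 0> <2 0 1> <2 1 0> <2 1 1> <2 2 0> <2 2 1>}
target <1 1 0> ∈ {PSO}

SC:no TSO:no PSO:yes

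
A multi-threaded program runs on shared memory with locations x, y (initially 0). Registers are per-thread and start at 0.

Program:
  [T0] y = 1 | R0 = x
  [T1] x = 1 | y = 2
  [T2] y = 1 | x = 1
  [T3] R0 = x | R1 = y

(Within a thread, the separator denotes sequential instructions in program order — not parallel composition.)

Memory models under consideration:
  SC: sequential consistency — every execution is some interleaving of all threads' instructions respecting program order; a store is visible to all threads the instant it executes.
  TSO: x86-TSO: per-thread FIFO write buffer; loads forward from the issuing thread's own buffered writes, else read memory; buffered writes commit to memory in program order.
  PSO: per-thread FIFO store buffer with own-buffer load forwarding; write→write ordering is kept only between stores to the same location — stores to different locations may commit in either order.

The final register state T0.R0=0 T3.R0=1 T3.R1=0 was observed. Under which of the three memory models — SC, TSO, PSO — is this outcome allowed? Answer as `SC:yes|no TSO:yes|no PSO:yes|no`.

outcome vector order: (T0.R0,T3.R0,T3.R1)
SC (11): (0,0,0); (0,0,1); (0,0,2); (0,1,1); (0,1,2); (1,0,0); (1,0,1); (1,0,2); (1,1,0); (1,1,1); (1,1,2)
TSO (12): (0,0,0); (0,0,1); (0,0,2); (0,1,0); (0,1,1); (0,1,2); (1,0,0); (1,0,1); (1,0,2); (1,1,0); (1,1,1); (1,1,2)
PSO (12): (0,0,0); (0,0,1); (0,0,2); (0,1,0); (0,1,1); (0,1,2); (1,0,0); (1,0,1); (1,0,2); (1,1,0); (1,1,1); (1,1,2)
target (0,1,0) ∈ {TSO,PSO}

SC:no TSO:yes PSO:yes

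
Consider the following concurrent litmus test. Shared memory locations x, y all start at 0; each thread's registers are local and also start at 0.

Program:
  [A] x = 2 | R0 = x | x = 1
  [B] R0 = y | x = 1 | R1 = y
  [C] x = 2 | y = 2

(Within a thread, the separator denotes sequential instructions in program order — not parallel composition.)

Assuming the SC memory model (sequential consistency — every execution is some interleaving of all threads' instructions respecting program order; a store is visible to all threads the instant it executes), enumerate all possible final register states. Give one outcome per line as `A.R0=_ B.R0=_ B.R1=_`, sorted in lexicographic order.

outcome vector order: (A.R0,B.R0,B.R1)
|SC outcomes| = 6

A.R0=1 B.R0=0 B.R1=0
A.R0=1 B.R0=0 B.R1=2
A.R0=1 B.R0=2 B.R1=2
A.R0=2 B.R0=0 B.R1=0
A.R0=2 B.R0=0 B.R1=2
A.R0=2 B.R0=2 B.R1=2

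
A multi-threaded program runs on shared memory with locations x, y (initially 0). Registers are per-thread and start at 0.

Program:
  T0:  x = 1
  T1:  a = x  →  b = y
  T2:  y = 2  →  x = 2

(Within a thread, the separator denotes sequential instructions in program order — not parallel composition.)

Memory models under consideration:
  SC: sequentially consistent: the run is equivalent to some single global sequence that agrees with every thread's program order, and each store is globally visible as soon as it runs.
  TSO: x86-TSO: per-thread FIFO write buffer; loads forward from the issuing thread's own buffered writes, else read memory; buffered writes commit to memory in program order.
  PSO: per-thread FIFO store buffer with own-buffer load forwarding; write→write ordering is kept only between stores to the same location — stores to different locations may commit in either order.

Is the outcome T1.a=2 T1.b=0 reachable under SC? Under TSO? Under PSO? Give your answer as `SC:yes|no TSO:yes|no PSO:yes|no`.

SC:no TSO:no PSO:yes

outcome vector order: (T1.a,T1.b)
SC (5): 0/0; 0/2; 1/0; 1/2; 2/2
TSO (5): 0/0; 0/2; 1/0; 1/2; 2/2
PSO (6): 0/0; 0/2; 1/0; 1/2; 2/0; 2/2
target 2/0 ∈ {PSO}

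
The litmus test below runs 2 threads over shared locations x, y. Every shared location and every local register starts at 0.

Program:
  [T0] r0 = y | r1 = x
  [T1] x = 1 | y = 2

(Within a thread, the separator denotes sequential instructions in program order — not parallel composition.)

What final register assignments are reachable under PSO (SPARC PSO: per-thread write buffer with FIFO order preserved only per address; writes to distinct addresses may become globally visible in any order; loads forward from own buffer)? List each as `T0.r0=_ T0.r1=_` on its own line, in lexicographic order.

T0.r0=0 T0.r1=0
T0.r0=0 T0.r1=1
T0.r0=2 T0.r1=0
T0.r0=2 T0.r1=1

outcome vector order: (T0.r0,T0.r1)
|PSO outcomes| = 4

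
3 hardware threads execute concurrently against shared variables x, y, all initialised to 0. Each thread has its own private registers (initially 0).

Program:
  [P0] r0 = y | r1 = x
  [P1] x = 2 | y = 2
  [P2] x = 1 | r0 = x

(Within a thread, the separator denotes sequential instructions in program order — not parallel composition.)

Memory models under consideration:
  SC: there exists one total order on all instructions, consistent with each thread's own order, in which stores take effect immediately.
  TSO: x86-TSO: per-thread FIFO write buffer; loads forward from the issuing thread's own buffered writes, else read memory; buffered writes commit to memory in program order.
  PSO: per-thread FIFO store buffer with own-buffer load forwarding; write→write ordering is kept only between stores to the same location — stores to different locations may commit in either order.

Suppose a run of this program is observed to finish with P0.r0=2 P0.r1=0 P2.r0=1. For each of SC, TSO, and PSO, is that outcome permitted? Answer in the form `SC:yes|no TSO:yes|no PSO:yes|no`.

SC:no TSO:no PSO:yes

outcome vector order: (P0.r0,P0.r1,P2.r0)
SC: 9 outcomes — {001 002 011 012 021 022 211 221 222}
TSO: 9 outcomes — {001 002 011 012 021 022 211 221 222}
PSO: 12 outcomes — {001 002 011 012 021 022 201 202 211 212 221 222}
target 201 ∈ {PSO}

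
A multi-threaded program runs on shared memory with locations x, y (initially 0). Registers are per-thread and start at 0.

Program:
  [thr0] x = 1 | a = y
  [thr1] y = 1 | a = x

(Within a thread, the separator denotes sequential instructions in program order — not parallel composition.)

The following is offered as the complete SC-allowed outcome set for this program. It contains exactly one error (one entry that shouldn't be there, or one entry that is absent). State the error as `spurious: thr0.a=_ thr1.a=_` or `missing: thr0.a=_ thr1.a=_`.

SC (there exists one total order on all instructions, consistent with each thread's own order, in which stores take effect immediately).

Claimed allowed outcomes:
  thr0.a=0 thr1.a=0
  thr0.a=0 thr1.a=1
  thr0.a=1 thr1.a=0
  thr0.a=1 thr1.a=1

spurious: thr0.a=0 thr1.a=0

outcome vector order: (thr0.a,thr1.a)
[SC] allowed = {01 10 11}
claimed∖SC = {00}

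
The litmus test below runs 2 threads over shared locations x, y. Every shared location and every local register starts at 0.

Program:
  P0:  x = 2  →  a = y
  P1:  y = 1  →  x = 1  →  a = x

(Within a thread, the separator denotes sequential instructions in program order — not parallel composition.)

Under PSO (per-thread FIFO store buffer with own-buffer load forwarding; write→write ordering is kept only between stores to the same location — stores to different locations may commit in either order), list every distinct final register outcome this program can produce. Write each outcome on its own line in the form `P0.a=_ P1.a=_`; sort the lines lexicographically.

outcome vector order: (P0.a,P1.a)
|PSO outcomes| = 4

P0.a=0 P1.a=1
P0.a=0 P1.a=2
P0.a=1 P1.a=1
P0.a=1 P1.a=2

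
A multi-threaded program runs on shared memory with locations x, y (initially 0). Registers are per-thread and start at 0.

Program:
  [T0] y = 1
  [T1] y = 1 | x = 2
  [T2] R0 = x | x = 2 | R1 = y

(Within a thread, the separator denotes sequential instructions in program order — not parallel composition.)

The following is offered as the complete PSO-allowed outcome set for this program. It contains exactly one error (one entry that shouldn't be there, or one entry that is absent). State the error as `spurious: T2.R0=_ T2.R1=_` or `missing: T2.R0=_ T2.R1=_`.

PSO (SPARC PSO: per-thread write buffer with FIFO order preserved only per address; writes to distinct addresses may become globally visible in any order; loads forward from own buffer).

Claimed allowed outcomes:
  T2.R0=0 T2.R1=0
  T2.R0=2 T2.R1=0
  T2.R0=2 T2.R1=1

missing: T2.R0=0 T2.R1=1

outcome vector order: (T2.R0,T2.R1)
[PSO] allowed = {(0,0); (0,1); (2,0); (2,1)}
PSO∖claimed = {(0,1)}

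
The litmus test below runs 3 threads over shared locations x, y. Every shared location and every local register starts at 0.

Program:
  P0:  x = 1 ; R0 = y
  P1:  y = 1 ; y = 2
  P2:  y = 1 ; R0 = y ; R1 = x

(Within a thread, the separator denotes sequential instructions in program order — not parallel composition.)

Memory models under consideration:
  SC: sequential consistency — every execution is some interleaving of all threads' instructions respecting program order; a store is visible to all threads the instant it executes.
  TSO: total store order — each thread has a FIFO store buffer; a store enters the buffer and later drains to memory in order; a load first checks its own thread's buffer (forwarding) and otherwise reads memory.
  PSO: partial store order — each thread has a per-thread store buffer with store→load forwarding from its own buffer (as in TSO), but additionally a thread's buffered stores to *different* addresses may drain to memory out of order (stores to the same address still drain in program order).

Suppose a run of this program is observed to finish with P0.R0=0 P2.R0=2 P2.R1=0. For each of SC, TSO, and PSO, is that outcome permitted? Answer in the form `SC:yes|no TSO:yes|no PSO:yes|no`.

SC:no TSO:yes PSO:yes

outcome vector order: (P0.R0,P2.R0,P2.R1)
SC: 9 outcomes — {(0,1,1); (0,2,1); (1,1,0); (1,1,1); (1,2,1); (2,1,0); (2,1,1); (2,2,0); (2,2,1)}
TSO: 12 outcomes — {(0,1,0); (0,1,1); (0,2,0); (0,2,1); (1,1,0); (1,1,1); (1,2,0); (1,2,1); (2,1,0); (2,1,1); (2,2,0); (2,2,1)}
PSO: 12 outcomes — {(0,1,0); (0,1,1); (0,2,0); (0,2,1); (1,1,0); (1,1,1); (1,2,0); (1,2,1); (2,1,0); (2,1,1); (2,2,0); (2,2,1)}
target (0,2,0) ∈ {TSO,PSO}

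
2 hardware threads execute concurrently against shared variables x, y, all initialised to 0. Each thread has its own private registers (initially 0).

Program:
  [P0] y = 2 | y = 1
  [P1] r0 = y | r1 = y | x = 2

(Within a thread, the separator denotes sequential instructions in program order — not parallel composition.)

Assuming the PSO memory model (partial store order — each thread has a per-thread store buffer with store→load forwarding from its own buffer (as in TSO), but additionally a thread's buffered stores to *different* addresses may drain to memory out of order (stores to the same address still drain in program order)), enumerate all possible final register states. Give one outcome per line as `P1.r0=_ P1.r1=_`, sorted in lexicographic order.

outcome vector order: (P1.r0,P1.r1)
|PSO outcomes| = 6

P1.r0=0 P1.r1=0
P1.r0=0 P1.r1=1
P1.r0=0 P1.r1=2
P1.r0=1 P1.r1=1
P1.r0=2 P1.r1=1
P1.r0=2 P1.r1=2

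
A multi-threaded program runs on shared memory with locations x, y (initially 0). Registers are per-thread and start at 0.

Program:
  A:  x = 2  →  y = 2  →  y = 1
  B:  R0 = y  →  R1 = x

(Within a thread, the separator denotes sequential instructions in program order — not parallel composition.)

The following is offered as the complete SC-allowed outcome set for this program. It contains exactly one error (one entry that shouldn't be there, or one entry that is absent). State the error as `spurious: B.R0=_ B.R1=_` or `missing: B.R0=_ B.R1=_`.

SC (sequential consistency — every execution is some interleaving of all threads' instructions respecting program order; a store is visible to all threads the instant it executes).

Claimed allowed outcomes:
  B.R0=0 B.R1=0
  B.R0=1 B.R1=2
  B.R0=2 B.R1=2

missing: B.R0=0 B.R1=2

outcome vector order: (B.R0,B.R1)
under SC → 00, 02, 12, 22
SC∖claimed = {02}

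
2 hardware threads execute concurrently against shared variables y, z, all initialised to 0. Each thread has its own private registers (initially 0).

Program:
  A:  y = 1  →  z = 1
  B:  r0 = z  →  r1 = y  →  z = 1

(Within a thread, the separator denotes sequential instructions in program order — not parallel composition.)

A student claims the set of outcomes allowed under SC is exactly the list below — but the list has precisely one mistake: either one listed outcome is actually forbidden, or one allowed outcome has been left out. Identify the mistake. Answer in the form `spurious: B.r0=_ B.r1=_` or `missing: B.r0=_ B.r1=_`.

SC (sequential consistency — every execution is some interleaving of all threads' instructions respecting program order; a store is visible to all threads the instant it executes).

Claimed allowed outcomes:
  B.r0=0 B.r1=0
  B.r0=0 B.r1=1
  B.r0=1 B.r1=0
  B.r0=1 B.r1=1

outcome vector order: (B.r0,B.r1)
SC (3): 0/0; 0/1; 1/1
claimed∖SC = {1/0}

spurious: B.r0=1 B.r1=0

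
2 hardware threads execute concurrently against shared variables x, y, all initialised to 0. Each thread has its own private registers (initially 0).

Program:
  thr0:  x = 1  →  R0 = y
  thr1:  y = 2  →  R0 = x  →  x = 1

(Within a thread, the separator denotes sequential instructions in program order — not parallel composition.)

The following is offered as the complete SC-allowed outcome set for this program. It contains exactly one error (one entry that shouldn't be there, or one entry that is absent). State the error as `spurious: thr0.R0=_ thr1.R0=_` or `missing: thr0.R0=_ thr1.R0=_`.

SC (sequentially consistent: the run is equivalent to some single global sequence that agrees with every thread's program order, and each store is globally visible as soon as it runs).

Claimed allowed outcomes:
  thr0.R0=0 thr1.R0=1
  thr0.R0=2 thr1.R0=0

outcome vector order: (thr0.R0,thr1.R0)
SC (3): 01; 20; 21
SC∖claimed = {21}

missing: thr0.R0=2 thr1.R0=1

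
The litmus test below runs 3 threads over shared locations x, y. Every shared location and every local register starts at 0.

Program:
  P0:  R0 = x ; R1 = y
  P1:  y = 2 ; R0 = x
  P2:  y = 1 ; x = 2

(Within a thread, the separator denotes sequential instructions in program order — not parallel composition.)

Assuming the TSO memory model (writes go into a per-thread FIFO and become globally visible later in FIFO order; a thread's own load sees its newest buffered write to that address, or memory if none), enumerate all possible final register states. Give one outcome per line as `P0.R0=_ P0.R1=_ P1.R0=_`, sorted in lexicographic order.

P0.R0=0 P0.R1=0 P1.R0=0
P0.R0=0 P0.R1=0 P1.R0=2
P0.R0=0 P0.R1=1 P1.R0=0
P0.R0=0 P0.R1=1 P1.R0=2
P0.R0=0 P0.R1=2 P1.R0=0
P0.R0=0 P0.R1=2 P1.R0=2
P0.R0=2 P0.R1=1 P1.R0=0
P0.R0=2 P0.R1=1 P1.R0=2
P0.R0=2 P0.R1=2 P1.R0=0
P0.R0=2 P0.R1=2 P1.R0=2

outcome vector order: (P0.R0,P0.R1,P1.R0)
|TSO outcomes| = 10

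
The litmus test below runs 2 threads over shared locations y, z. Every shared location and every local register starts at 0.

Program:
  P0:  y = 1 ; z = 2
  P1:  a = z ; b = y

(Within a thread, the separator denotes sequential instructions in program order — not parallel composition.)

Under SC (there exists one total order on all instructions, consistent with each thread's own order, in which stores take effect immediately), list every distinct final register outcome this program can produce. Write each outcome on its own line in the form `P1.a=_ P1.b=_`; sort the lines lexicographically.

outcome vector order: (P1.a,P1.b)
|SC outcomes| = 3

P1.a=0 P1.b=0
P1.a=0 P1.b=1
P1.a=2 P1.b=1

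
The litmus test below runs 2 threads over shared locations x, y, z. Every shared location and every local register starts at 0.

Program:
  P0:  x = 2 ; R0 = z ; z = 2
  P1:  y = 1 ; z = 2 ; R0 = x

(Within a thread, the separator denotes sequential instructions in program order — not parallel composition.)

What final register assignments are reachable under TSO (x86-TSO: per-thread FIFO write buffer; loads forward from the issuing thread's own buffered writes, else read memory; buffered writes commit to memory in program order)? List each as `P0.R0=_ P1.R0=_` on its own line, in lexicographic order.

outcome vector order: (P0.R0,P1.R0)
|TSO outcomes| = 4

P0.R0=0 P1.R0=0
P0.R0=0 P1.R0=2
P0.R0=2 P1.R0=0
P0.R0=2 P1.R0=2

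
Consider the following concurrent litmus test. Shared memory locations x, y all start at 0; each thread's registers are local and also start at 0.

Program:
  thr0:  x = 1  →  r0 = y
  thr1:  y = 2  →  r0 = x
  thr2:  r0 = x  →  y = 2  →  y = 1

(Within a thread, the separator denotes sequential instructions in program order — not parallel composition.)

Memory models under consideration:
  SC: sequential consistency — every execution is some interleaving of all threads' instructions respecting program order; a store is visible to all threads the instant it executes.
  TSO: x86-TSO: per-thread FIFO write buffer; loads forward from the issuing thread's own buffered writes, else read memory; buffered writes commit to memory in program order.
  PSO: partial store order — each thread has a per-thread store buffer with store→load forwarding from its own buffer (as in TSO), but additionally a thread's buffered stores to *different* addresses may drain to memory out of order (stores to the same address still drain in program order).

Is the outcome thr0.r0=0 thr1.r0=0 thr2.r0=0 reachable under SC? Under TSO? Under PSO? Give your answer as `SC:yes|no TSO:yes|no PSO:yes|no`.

outcome vector order: (thr0.r0,thr1.r0,thr2.r0)
SC: 10 outcomes — {010; 011; 100; 101; 110; 111; 200; 201; 210; 211}
TSO: 12 outcomes — {000; 001; 010; 011; 100; 101; 110; 111; 200; 201; 210; 211}
PSO: 12 outcomes — {000; 001; 010; 011; 100; 101; 110; 111; 200; 201; 210; 211}
target 000 ∈ {TSO,PSO}

SC:no TSO:yes PSO:yes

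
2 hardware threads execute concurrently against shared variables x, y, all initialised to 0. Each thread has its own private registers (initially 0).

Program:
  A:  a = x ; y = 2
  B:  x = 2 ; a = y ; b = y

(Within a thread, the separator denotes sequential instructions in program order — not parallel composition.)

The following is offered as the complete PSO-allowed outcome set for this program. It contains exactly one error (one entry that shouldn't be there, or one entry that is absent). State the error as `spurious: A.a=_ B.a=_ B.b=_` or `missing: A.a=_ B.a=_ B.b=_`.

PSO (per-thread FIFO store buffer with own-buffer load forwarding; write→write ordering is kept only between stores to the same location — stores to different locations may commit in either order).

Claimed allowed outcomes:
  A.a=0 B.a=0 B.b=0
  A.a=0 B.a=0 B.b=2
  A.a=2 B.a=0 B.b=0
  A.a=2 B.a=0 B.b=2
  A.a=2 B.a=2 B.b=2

missing: A.a=0 B.a=2 B.b=2

outcome vector order: (A.a,B.a,B.b)
PSO: 6 outcomes — {000; 002; 022; 200; 202; 222}
PSO∖claimed = {022}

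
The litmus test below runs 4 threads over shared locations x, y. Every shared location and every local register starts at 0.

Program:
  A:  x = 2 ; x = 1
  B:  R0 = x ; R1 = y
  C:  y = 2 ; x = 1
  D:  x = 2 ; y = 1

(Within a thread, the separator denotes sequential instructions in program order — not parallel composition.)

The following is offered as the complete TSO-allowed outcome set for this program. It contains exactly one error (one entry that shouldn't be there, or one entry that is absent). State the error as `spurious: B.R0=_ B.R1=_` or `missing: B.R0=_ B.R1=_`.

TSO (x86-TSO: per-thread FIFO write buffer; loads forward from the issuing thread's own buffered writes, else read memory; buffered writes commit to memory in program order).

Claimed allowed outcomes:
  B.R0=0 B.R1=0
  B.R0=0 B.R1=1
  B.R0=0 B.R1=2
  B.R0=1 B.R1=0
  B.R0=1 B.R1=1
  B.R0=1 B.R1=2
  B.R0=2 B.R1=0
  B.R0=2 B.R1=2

missing: B.R0=2 B.R1=1

outcome vector order: (B.R0,B.R1)
TSO (9): 0/0 0/1 0/2 1/0 1/1 1/2 2/0 2/1 2/2
TSO∖claimed = {2/1}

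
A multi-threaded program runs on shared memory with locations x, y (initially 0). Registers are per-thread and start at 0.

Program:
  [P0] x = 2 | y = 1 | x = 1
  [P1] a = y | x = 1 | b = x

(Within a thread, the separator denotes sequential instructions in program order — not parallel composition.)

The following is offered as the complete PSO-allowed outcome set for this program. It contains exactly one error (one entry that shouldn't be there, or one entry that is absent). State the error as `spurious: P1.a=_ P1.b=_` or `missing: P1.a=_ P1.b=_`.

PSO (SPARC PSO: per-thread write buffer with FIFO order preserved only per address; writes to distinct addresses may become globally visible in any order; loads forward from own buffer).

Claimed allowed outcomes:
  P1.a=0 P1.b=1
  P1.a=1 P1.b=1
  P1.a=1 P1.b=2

missing: P1.a=0 P1.b=2

outcome vector order: (P1.a,P1.b)
under PSO → 01; 02; 11; 12
PSO∖claimed = {02}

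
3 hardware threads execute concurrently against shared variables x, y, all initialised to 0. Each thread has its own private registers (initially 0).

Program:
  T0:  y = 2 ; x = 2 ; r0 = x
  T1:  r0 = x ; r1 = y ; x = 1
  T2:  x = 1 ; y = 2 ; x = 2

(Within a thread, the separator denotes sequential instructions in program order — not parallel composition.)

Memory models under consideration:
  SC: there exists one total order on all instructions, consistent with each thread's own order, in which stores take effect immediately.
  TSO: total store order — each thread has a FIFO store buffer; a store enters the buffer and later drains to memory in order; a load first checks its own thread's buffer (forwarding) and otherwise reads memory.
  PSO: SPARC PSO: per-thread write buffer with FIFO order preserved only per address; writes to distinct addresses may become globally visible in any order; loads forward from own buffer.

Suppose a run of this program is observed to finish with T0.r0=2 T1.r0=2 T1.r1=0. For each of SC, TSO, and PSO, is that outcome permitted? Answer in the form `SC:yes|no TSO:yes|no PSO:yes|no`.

outcome vector order: (T0.r0,T1.r0,T1.r1)
SC: 10 outcomes — {1/0/0; 1/0/2; 1/1/0; 1/1/2; 1/2/2; 2/0/0; 2/0/2; 2/1/0; 2/1/2; 2/2/2}
TSO: 10 outcomes — {1/0/0; 1/0/2; 1/1/0; 1/1/2; 1/2/2; 2/0/0; 2/0/2; 2/1/0; 2/1/2; 2/2/2}
PSO: 12 outcomes — {1/0/0; 1/0/2; 1/1/0; 1/1/2; 1/2/0; 1/2/2; 2/0/0; 2/0/2; 2/1/0; 2/1/2; 2/2/0; 2/2/2}
target 2/2/0 ∈ {PSO}

SC:no TSO:no PSO:yes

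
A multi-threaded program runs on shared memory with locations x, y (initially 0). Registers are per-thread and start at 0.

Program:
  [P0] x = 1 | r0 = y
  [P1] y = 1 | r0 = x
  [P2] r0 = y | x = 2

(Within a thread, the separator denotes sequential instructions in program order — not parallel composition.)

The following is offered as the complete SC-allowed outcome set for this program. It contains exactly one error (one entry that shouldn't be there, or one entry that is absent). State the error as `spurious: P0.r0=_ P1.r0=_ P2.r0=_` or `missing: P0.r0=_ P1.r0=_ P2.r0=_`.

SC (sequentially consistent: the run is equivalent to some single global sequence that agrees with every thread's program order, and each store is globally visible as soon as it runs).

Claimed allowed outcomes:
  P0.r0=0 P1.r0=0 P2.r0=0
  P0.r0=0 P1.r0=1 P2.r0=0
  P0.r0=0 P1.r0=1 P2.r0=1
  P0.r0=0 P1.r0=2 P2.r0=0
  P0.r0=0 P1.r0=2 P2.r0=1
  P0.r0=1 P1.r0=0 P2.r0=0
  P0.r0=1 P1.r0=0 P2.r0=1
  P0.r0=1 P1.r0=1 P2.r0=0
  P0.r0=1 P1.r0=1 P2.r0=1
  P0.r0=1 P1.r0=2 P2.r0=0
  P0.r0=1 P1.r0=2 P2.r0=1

spurious: P0.r0=0 P1.r0=0 P2.r0=0

outcome vector order: (P0.r0,P1.r0,P2.r0)
SC: 10 outcomes — {0/1/0 0/1/1 0/2/0 0/2/1 1/0/0 1/0/1 1/1/0 1/1/1 1/2/0 1/2/1}
claimed∖SC = {0/0/0}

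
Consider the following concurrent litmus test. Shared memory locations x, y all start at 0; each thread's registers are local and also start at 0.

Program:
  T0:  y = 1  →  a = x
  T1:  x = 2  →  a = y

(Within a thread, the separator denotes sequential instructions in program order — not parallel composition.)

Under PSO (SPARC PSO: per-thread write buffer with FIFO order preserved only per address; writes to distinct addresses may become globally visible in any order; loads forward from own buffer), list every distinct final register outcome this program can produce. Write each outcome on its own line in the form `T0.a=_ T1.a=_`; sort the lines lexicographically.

T0.a=0 T1.a=0
T0.a=0 T1.a=1
T0.a=2 T1.a=0
T0.a=2 T1.a=1

outcome vector order: (T0.a,T1.a)
|PSO outcomes| = 4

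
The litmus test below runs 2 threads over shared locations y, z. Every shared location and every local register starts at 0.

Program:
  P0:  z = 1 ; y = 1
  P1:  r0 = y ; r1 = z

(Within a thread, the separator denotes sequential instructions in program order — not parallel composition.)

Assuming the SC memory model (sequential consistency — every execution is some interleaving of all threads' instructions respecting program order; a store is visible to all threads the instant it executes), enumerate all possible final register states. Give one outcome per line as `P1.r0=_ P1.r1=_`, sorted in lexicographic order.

outcome vector order: (P1.r0,P1.r1)
|SC outcomes| = 3

P1.r0=0 P1.r1=0
P1.r0=0 P1.r1=1
P1.r0=1 P1.r1=1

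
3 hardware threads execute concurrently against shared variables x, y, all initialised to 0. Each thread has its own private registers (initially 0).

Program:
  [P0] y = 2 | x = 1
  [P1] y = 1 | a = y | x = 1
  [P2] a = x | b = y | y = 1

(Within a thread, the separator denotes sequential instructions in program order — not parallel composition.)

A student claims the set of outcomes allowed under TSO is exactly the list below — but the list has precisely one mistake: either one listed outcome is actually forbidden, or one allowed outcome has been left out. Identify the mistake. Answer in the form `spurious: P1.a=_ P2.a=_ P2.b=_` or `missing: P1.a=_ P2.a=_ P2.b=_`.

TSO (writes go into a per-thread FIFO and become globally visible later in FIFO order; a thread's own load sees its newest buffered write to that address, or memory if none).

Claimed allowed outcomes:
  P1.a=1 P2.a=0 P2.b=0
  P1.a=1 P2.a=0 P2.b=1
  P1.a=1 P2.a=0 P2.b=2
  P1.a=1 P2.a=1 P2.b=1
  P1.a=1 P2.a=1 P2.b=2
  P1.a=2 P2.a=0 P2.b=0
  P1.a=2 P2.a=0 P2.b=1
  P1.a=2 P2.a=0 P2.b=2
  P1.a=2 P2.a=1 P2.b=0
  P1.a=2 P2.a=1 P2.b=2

spurious: P1.a=2 P2.a=1 P2.b=0

outcome vector order: (P1.a,P2.a,P2.b)
under TSO → 100, 101, 102, 111, 112, 200, 201, 202, 212
claimed∖TSO = {210}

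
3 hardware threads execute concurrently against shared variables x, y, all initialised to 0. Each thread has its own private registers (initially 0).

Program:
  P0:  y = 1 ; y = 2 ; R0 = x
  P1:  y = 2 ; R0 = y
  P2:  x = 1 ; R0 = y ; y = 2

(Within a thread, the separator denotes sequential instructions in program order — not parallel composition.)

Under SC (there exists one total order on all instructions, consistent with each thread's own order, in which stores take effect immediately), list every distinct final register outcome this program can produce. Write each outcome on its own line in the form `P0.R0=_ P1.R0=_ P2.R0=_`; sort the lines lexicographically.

P0.R0=0 P1.R0=1 P2.R0=2
P0.R0=0 P1.R0=2 P2.R0=2
P0.R0=1 P1.R0=1 P2.R0=0
P0.R0=1 P1.R0=1 P2.R0=1
P0.R0=1 P1.R0=1 P2.R0=2
P0.R0=1 P1.R0=2 P2.R0=0
P0.R0=1 P1.R0=2 P2.R0=1
P0.R0=1 P1.R0=2 P2.R0=2

outcome vector order: (P0.R0,P1.R0,P2.R0)
|SC outcomes| = 8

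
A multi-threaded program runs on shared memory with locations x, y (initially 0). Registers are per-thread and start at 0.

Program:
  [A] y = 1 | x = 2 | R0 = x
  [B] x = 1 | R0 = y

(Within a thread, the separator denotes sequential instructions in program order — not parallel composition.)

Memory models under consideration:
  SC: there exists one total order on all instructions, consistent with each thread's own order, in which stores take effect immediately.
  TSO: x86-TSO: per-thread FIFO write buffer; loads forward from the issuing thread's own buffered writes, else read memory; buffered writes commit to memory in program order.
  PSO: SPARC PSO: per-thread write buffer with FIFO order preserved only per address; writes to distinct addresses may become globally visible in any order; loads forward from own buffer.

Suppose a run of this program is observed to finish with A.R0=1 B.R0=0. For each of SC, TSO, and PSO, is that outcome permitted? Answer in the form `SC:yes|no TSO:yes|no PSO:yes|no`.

SC:no TSO:yes PSO:yes

outcome vector order: (A.R0,B.R0)
under SC → <1 1> <2 0> <2 1>
under TSO → <1 0> <1 1> <2 0> <2 1>
under PSO → <1 0> <1 1> <2 0> <2 1>
target <1 0> ∈ {TSO,PSO}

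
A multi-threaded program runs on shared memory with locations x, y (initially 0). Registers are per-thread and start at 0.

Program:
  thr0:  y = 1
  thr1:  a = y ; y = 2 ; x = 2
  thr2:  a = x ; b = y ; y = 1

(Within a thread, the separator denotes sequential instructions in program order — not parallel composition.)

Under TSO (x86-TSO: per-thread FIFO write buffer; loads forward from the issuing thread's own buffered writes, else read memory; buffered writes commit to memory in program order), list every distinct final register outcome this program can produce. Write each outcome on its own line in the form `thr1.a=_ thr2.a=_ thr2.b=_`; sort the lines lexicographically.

thr1.a=0 thr2.a=0 thr2.b=0
thr1.a=0 thr2.a=0 thr2.b=1
thr1.a=0 thr2.a=0 thr2.b=2
thr1.a=0 thr2.a=2 thr2.b=1
thr1.a=0 thr2.a=2 thr2.b=2
thr1.a=1 thr2.a=0 thr2.b=0
thr1.a=1 thr2.a=0 thr2.b=1
thr1.a=1 thr2.a=0 thr2.b=2
thr1.a=1 thr2.a=2 thr2.b=2

outcome vector order: (thr1.a,thr2.a,thr2.b)
|TSO outcomes| = 9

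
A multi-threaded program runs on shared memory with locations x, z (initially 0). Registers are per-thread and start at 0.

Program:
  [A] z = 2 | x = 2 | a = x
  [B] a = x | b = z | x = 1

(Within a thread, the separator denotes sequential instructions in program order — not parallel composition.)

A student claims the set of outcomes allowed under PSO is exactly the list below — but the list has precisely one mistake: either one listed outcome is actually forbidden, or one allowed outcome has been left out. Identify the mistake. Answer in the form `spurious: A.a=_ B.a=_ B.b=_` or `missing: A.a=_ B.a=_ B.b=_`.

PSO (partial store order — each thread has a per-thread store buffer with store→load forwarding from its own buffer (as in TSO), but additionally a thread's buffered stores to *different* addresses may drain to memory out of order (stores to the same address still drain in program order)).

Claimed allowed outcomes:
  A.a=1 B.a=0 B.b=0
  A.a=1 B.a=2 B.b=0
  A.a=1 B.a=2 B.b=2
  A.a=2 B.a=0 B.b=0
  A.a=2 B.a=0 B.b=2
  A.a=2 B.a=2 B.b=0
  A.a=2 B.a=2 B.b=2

missing: A.a=1 B.a=0 B.b=2

outcome vector order: (A.a,B.a,B.b)
under PSO → <1 0 0> <1 0 2> <1 2 0> <1 2 2> <2 0 0> <2 0 2> <2 2 0> <2 2 2>
PSO∖claimed = {<1 0 2>}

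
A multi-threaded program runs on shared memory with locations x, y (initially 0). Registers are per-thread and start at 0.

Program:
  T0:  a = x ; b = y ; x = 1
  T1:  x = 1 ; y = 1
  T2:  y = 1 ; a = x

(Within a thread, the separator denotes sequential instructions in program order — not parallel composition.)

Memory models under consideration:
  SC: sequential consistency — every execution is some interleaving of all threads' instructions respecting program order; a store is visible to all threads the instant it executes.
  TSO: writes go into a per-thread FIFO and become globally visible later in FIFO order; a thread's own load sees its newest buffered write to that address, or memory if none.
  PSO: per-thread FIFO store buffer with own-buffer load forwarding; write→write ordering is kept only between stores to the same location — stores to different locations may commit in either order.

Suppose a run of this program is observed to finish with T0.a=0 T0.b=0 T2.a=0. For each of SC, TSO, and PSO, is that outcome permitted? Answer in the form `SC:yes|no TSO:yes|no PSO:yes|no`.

SC:yes TSO:yes PSO:yes

outcome vector order: (T0.a,T0.b,T2.a)
under SC → (0,0,0); (0,0,1); (0,1,0); (0,1,1); (1,0,1); (1,1,0); (1,1,1)
under TSO → (0,0,0); (0,0,1); (0,1,0); (0,1,1); (1,0,0); (1,0,1); (1,1,0); (1,1,1)
under PSO → (0,0,0); (0,0,1); (0,1,0); (0,1,1); (1,0,0); (1,0,1); (1,1,0); (1,1,1)
target (0,0,0) ∈ {SC,TSO,PSO}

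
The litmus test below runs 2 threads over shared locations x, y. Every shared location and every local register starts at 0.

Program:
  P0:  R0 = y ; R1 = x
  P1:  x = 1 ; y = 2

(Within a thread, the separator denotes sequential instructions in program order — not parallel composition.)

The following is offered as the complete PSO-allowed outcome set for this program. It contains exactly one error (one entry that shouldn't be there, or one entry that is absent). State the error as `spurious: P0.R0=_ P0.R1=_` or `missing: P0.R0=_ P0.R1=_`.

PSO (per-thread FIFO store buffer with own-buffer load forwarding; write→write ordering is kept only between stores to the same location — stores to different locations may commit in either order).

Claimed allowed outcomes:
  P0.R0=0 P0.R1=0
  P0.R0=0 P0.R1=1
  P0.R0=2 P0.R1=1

missing: P0.R0=2 P0.R1=0

outcome vector order: (P0.R0,P0.R1)
under PSO → <0 0>; <0 1>; <2 0>; <2 1>
PSO∖claimed = {<2 0>}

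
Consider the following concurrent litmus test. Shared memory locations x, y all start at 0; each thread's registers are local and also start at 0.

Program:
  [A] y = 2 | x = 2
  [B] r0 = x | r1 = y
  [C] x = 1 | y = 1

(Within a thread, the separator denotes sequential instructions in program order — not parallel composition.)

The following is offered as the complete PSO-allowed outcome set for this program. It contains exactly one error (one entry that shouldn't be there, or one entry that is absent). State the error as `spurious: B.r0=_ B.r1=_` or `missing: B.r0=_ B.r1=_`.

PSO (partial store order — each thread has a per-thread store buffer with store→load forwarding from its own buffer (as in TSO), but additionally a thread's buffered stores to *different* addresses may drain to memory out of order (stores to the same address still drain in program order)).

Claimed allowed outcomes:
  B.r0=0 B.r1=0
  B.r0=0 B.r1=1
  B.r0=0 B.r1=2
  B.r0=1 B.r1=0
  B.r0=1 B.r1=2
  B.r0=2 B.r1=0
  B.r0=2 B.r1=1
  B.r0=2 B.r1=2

outcome vector order: (B.r0,B.r1)
PSO (9): (0,0), (0,1), (0,2), (1,0), (1,1), (1,2), (2,0), (2,1), (2,2)
PSO∖claimed = {(1,1)}

missing: B.r0=1 B.r1=1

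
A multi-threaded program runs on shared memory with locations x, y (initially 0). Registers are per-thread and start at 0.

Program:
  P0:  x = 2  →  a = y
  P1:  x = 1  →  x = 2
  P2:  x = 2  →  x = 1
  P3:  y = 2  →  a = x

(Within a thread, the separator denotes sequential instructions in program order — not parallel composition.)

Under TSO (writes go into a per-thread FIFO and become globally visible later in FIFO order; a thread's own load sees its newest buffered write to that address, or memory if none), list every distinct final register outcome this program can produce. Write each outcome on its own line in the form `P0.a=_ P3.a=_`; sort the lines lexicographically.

outcome vector order: (P0.a,P3.a)
|TSO outcomes| = 6

P0.a=0 P3.a=0
P0.a=0 P3.a=1
P0.a=0 P3.a=2
P0.a=2 P3.a=0
P0.a=2 P3.a=1
P0.a=2 P3.a=2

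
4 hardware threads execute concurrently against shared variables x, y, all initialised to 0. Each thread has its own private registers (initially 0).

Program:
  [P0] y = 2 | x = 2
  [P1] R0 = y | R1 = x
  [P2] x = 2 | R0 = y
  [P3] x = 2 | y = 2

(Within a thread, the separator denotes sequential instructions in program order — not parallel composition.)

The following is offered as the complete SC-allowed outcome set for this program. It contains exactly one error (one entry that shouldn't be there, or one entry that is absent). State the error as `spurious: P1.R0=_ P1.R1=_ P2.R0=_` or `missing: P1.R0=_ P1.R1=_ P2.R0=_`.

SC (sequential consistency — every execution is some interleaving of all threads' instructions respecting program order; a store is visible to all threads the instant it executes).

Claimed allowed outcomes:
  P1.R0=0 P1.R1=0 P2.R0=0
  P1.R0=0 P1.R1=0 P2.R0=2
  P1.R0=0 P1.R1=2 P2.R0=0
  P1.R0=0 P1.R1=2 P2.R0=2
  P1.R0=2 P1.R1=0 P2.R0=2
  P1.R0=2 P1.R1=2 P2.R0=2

outcome vector order: (P1.R0,P1.R1,P2.R0)
[SC] allowed = {<0 0 0> <0 0 2> <0 2 0> <0 2 2> <2 0 2> <2 2 0> <2 2 2>}
SC∖claimed = {<2 2 0>}

missing: P1.R0=2 P1.R1=2 P2.R0=0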